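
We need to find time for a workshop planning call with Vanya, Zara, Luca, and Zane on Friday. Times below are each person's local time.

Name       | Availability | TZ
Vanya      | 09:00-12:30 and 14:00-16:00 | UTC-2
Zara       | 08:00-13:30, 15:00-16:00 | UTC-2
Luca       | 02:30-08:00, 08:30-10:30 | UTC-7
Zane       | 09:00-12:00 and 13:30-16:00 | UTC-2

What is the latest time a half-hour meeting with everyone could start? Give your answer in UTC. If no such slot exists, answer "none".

Vanya in UTC: 11:00-14:30, 16:00-18:00 (add 2h to convert from UTC-2).
Zara in UTC: 10:00-15:30, 17:00-18:00 (add 2h to convert from UTC-2).
Luca in UTC: 09:30-15:00, 15:30-17:30 (add 7h to convert from UTC-7).
Zane in UTC: 11:00-14:00, 15:30-18:00 (add 2h to convert from UTC-2).
Vanya ∩ Zara: 11:00-14:30, 17:00-18:00.
Vanya ∩ Zara ∩ Luca: 11:00-14:30, 17:00-17:30.
Vanya ∩ Zara ∩ Luca ∩ Zane: 11:00-14:00, 17:00-17:30.
The last common window of at least 30 minutes is 17:00-17:30; a 30-minute meeting can start as late as 17:00 and still end by 17:30.

17:00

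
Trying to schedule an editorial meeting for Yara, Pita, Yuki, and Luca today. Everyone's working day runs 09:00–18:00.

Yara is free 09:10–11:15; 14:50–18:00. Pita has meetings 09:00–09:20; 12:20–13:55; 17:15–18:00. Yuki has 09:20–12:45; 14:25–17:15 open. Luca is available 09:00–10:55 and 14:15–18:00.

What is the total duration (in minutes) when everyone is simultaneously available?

240

Yara free: 09:10-11:15, 14:50-18:00.
Pita free: 09:20-12:20, 13:55-17:15 (invert busy blocks within the working day).
Yuki free: 09:20-12:45, 14:25-17:15.
Luca free: 09:00-10:55, 14:15-18:00.
Yara ∩ Pita: 09:20-11:15, 14:50-17:15.
Yara ∩ Pita ∩ Yuki: 09:20-11:15, 14:50-17:15.
Yara ∩ Pita ∩ Yuki ∩ Luca: 09:20-10:55, 14:50-17:15.
Summing the common windows: 95 + 145 = 240 minutes.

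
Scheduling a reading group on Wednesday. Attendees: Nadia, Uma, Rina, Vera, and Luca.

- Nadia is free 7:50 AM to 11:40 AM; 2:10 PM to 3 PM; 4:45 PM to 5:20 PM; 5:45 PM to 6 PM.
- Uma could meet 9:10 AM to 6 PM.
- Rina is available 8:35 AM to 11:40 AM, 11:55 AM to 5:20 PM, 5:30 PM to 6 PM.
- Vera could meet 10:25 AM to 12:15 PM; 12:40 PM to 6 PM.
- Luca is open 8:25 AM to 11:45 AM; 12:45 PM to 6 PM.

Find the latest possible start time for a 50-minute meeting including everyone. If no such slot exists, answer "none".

14:10

Nadia ∩ Uma: 09:10-11:40, 14:10-15:00, 16:45-17:20, 17:45-18:00.
Nadia ∩ Uma ∩ Rina: 09:10-11:40, 14:10-15:00, 16:45-17:20, 17:45-18:00.
Nadia ∩ Uma ∩ Rina ∩ Vera: 10:25-11:40, 14:10-15:00, 16:45-17:20, 17:45-18:00.
Nadia ∩ Uma ∩ Rina ∩ Vera ∩ Luca: 10:25-11:40, 14:10-15:00, 16:45-17:20, 17:45-18:00.
So the common availability across everyone is 10:25-11:40, 14:10-15:00, 16:45-17:20, 17:45-18:00.
The last common window of at least 50 minutes is 14:10-15:00; a 50-minute meeting can start as late as 14:10 and still end by 15:00.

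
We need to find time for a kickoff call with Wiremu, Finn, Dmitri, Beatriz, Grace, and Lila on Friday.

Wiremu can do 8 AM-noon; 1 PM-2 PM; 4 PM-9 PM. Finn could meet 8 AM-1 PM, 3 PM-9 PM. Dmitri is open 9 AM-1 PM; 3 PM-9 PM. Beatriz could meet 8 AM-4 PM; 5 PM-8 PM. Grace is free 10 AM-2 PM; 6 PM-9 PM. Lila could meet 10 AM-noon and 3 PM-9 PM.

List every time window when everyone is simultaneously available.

Wiremu ∩ Finn: 08:00-12:00, 16:00-21:00.
Wiremu ∩ Finn ∩ Dmitri: 09:00-12:00, 16:00-21:00.
Wiremu ∩ Finn ∩ Dmitri ∩ Beatriz: 09:00-12:00, 17:00-20:00.
Wiremu ∩ Finn ∩ Dmitri ∩ Beatriz ∩ Grace: 10:00-12:00, 18:00-20:00.
Wiremu ∩ Finn ∩ Dmitri ∩ Beatriz ∩ Grace ∩ Lila: 10:00-12:00, 18:00-20:00.

10:00-12:00, 18:00-20:00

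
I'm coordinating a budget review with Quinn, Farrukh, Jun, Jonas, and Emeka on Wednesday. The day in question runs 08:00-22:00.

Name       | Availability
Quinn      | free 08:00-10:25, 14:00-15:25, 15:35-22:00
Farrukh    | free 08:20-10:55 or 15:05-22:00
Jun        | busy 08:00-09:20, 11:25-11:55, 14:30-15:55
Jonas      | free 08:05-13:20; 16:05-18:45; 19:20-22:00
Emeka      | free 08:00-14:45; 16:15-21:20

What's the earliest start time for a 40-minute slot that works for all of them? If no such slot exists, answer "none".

09:20

Quinn free: 08:00-10:25, 14:00-15:25, 15:35-22:00.
Farrukh free: 08:20-10:55, 15:05-22:00.
Jun free: 09:20-11:25, 11:55-14:30, 15:55-22:00 (invert busy blocks within the working day).
Jonas free: 08:05-13:20, 16:05-18:45, 19:20-22:00.
Emeka free: 08:00-14:45, 16:15-21:20.
Quinn ∩ Farrukh: 08:20-10:25, 15:05-15:25, 15:35-22:00.
Quinn ∩ Farrukh ∩ Jun: 09:20-10:25, 15:55-22:00.
Quinn ∩ Farrukh ∩ Jun ∩ Jonas: 09:20-10:25, 16:05-18:45, 19:20-22:00.
Quinn ∩ Farrukh ∩ Jun ∩ Jonas ∩ Emeka: 09:20-10:25, 16:15-18:45, 19:20-21:20.
The first common window of at least 40 minutes is 09:20-10:25, so the earliest start is 09:20.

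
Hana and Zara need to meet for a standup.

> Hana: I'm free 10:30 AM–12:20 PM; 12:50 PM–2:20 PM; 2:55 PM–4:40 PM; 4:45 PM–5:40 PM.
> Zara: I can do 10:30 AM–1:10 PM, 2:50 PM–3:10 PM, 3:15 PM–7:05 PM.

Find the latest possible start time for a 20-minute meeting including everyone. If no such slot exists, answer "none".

17:20

Hana ∩ Zara: 10:30-12:20, 12:50-13:10, 14:55-15:10, 15:15-16:40, 16:45-17:40.
Those are the intersection windows.
The last common window of at least 20 minutes is 16:45-17:40; a 20-minute meeting can start as late as 17:20 and still end by 17:40.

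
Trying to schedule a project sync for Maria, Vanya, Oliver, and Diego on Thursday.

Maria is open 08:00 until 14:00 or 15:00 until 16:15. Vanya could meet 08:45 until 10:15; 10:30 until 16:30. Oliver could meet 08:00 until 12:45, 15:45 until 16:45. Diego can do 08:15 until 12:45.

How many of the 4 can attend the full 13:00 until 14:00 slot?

Maria and Vanya can make the full 13:00-14:00 slot — that's 2.

2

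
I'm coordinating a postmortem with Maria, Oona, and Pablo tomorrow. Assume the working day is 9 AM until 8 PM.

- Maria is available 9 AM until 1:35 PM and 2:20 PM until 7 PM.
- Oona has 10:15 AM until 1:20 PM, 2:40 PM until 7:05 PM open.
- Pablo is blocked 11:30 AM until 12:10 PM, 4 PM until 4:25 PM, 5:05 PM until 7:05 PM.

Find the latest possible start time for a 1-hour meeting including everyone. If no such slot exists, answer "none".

Maria free: 09:00-13:35, 14:20-19:00.
Oona free: 10:15-13:20, 14:40-19:05.
Pablo free: 09:00-11:30, 12:10-16:00, 16:25-17:05, 19:05-20:00 (invert busy blocks within the working day).
Maria ∩ Oona: 10:15-13:20, 14:40-19:00.
Maria ∩ Oona ∩ Pablo: 10:15-11:30, 12:10-13:20, 14:40-16:00, 16:25-17:05.
The last common window of at least 60 minutes is 14:40-16:00; a 60-minute meeting can start as late as 15:00 and still end by 16:00.

15:00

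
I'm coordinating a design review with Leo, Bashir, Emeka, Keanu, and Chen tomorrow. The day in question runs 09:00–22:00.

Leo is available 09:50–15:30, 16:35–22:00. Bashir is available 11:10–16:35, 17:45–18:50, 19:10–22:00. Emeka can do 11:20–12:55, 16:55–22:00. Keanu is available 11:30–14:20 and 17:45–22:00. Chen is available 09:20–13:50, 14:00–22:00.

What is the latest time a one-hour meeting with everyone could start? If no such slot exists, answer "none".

Leo ∩ Bashir: 11:10-15:30, 17:45-18:50, 19:10-22:00.
Leo ∩ Bashir ∩ Emeka: 11:20-12:55, 17:45-18:50, 19:10-22:00.
Leo ∩ Bashir ∩ Emeka ∩ Keanu: 11:30-12:55, 17:45-18:50, 19:10-22:00.
Leo ∩ Bashir ∩ Emeka ∩ Keanu ∩ Chen: 11:30-12:55, 17:45-18:50, 19:10-22:00.
The last common window of at least 60 minutes is 19:10-22:00; a 60-minute meeting can start as late as 21:00 and still end by 22:00.

21:00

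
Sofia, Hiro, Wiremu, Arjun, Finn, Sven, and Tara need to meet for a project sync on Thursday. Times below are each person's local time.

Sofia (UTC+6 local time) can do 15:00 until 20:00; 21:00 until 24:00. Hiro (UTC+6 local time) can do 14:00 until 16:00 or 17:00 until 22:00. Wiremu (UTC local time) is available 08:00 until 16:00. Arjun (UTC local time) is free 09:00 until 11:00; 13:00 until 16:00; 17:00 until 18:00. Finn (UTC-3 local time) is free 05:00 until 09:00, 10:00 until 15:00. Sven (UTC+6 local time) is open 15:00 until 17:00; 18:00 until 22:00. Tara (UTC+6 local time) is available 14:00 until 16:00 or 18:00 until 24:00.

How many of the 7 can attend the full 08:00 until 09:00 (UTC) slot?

Sofia in UTC: 09:00-14:00, 15:00-18:00 (subtract 6h to convert from UTC+6).
Hiro in UTC: 08:00-10:00, 11:00-16:00 (subtract 6h to convert from UTC+6).
Wiremu in UTC: 08:00-16:00.
Arjun in UTC: 09:00-11:00, 13:00-16:00, 17:00-18:00.
Finn in UTC: 08:00-12:00, 13:00-18:00 (add 3h to convert from UTC-3).
Sven in UTC: 09:00-11:00, 12:00-16:00 (subtract 6h to convert from UTC+6).
Tara in UTC: 08:00-10:00, 12:00-18:00 (subtract 6h to convert from UTC+6).
Hiro, Wiremu, Finn, and Tara can make the full 08:00-09:00 slot — that's 4.

4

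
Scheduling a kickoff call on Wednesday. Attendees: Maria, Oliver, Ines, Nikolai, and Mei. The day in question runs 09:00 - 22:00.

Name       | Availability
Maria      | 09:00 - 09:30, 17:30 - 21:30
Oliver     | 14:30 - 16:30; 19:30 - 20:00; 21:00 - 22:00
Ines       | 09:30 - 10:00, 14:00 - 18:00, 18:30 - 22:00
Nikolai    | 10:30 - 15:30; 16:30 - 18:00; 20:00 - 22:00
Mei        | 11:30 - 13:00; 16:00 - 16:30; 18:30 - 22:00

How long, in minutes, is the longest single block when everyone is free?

Maria ∩ Oliver: 19:30-20:00, 21:00-21:30.
Maria ∩ Oliver ∩ Ines: 19:30-20:00, 21:00-21:30.
Maria ∩ Oliver ∩ Ines ∩ Nikolai: 21:00-21:30.
Maria ∩ Oliver ∩ Ines ∩ Nikolai ∩ Mei: 21:00-21:30.
The longest is 21:00-21:30 at 30 minutes.

30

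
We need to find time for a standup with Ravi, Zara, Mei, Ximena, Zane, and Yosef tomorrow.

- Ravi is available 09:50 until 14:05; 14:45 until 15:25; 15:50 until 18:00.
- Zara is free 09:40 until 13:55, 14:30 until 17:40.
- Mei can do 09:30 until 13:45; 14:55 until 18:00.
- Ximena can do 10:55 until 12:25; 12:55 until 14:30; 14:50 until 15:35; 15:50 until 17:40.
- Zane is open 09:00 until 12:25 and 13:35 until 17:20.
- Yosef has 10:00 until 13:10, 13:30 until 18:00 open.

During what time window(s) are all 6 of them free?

Ravi ∩ Zara: 09:50-13:55, 14:45-15:25, 15:50-17:40.
Ravi ∩ Zara ∩ Mei: 09:50-13:45, 14:55-15:25, 15:50-17:40.
Ravi ∩ Zara ∩ Mei ∩ Ximena: 10:55-12:25, 12:55-13:45, 14:55-15:25, 15:50-17:40.
Ravi ∩ Zara ∩ Mei ∩ Ximena ∩ Zane: 10:55-12:25, 13:35-13:45, 14:55-15:25, 15:50-17:20.
Ravi ∩ Zara ∩ Mei ∩ Ximena ∩ Zane ∩ Yosef: 10:55-12:25, 13:35-13:45, 14:55-15:25, 15:50-17:20.

10:55-12:25, 13:35-13:45, 14:55-15:25, 15:50-17:20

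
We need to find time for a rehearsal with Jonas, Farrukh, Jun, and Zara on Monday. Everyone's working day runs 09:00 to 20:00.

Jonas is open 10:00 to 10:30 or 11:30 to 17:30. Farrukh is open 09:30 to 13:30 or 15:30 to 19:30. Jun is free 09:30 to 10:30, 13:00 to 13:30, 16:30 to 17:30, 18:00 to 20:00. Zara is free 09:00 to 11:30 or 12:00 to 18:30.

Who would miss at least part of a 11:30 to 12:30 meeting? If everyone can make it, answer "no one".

Jonas: free for 11:30-12:30. Farrukh: free for 11:30-12:30. Jun: not fully free for 11:30-12:30. Zara: not fully free for 11:30-12:30.

Jun, Zara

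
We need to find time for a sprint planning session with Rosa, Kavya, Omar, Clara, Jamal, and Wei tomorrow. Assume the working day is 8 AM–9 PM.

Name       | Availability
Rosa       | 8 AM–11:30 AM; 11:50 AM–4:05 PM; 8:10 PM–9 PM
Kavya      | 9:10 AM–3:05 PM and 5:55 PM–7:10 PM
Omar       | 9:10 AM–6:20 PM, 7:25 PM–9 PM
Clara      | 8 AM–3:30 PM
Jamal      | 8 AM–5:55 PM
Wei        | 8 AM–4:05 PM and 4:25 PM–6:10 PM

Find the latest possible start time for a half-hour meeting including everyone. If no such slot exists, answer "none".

Rosa ∩ Kavya: 09:10-11:30, 11:50-15:05.
Rosa ∩ Kavya ∩ Omar: 09:10-11:30, 11:50-15:05.
Rosa ∩ Kavya ∩ Omar ∩ Clara: 09:10-11:30, 11:50-15:05.
Rosa ∩ Kavya ∩ Omar ∩ Clara ∩ Jamal: 09:10-11:30, 11:50-15:05.
Rosa ∩ Kavya ∩ Omar ∩ Clara ∩ Jamal ∩ Wei: 09:10-11:30, 11:50-15:05.
So the common availability across everyone is 09:10-11:30, 11:50-15:05.
The last common window of at least 30 minutes is 11:50-15:05; a 30-minute meeting can start as late as 14:35 and still end by 15:05.

14:35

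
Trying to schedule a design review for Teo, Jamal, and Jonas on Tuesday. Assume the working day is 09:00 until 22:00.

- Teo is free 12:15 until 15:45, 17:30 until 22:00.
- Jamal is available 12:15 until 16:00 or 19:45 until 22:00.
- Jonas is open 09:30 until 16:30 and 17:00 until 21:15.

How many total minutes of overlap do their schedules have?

Teo ∩ Jamal: 12:15-15:45, 19:45-22:00.
Teo ∩ Jamal ∩ Jonas: 12:15-15:45, 19:45-21:15.
Summing the common windows: 210 + 90 = 300 minutes.

300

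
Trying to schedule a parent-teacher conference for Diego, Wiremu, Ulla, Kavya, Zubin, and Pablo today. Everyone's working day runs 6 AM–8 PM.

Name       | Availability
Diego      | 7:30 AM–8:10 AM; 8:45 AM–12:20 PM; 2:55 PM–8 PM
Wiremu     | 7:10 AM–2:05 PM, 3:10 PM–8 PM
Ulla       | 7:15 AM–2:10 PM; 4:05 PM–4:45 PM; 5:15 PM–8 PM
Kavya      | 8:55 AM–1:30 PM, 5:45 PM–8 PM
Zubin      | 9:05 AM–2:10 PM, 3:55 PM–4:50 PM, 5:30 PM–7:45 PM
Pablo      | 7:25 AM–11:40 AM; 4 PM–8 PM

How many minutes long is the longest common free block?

155

Diego ∩ Wiremu: 07:30-08:10, 08:45-12:20, 15:10-20:00.
Diego ∩ Wiremu ∩ Ulla: 07:30-08:10, 08:45-12:20, 16:05-16:45, 17:15-20:00.
Diego ∩ Wiremu ∩ Ulla ∩ Kavya: 08:55-12:20, 17:45-20:00.
Diego ∩ Wiremu ∩ Ulla ∩ Kavya ∩ Zubin: 09:05-12:20, 17:45-19:45.
Diego ∩ Wiremu ∩ Ulla ∩ Kavya ∩ Zubin ∩ Pablo: 09:05-11:40, 17:45-19:45.
So the common availability across everyone is 09:05-11:40, 17:45-19:45.
The longest is 09:05-11:40 at 155 minutes.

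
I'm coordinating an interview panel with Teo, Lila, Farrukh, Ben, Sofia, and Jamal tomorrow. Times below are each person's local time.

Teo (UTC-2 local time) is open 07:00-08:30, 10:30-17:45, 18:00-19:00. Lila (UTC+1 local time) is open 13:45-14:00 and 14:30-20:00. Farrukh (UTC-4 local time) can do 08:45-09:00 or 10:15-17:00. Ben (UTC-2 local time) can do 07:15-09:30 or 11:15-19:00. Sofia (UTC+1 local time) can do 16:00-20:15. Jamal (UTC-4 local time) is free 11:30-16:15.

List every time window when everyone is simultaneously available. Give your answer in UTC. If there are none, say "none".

Teo in UTC: 09:00-10:30, 12:30-19:45, 20:00-21:00 (add 2h to convert from UTC-2).
Lila in UTC: 12:45-13:00, 13:30-19:00 (subtract 1h to convert from UTC+1).
Farrukh in UTC: 12:45-13:00, 14:15-21:00 (add 4h to convert from UTC-4).
Ben in UTC: 09:15-11:30, 13:15-21:00 (add 2h to convert from UTC-2).
Sofia in UTC: 15:00-19:15 (subtract 1h to convert from UTC+1).
Jamal in UTC: 15:30-20:15 (add 4h to convert from UTC-4).
Teo ∩ Lila: 12:45-13:00, 13:30-19:00.
Teo ∩ Lila ∩ Farrukh: 12:45-13:00, 14:15-19:00.
Teo ∩ Lila ∩ Farrukh ∩ Ben: 14:15-19:00.
Teo ∩ Lila ∩ Farrukh ∩ Ben ∩ Sofia: 15:00-19:00.
Teo ∩ Lila ∩ Farrukh ∩ Ben ∩ Sofia ∩ Jamal: 15:30-19:00.

15:30-19:00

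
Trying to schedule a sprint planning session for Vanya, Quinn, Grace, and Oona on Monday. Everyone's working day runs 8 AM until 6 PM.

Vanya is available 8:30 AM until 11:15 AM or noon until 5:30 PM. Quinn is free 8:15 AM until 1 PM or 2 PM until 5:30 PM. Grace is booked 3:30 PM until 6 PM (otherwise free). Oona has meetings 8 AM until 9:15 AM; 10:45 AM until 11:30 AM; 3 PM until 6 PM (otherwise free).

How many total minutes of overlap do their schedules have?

Vanya free: 08:30-11:15, 12:00-17:30.
Quinn free: 08:15-13:00, 14:00-17:30.
Grace free: 08:00-15:30 (invert busy blocks within the working day).
Oona free: 09:15-10:45, 11:30-15:00 (invert busy blocks within the working day).
Vanya ∩ Quinn: 08:30-11:15, 12:00-13:00, 14:00-17:30.
Vanya ∩ Quinn ∩ Grace: 08:30-11:15, 12:00-13:00, 14:00-15:30.
Vanya ∩ Quinn ∩ Grace ∩ Oona: 09:15-10:45, 12:00-13:00, 14:00-15:00.
Summing the common windows: 90 + 60 + 60 = 210 minutes.

210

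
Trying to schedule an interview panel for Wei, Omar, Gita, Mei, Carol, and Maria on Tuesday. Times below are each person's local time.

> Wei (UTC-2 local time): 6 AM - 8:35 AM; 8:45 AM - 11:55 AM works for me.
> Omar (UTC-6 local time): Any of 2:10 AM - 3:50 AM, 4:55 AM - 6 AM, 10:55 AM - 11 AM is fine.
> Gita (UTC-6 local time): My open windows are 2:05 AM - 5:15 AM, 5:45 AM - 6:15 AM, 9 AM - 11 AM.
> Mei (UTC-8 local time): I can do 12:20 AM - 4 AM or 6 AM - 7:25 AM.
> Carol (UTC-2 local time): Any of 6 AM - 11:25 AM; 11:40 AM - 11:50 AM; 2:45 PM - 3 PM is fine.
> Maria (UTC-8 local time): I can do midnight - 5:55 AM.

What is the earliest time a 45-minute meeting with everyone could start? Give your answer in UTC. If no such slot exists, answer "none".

Wei in UTC: 08:00-10:35, 10:45-13:55 (add 2h to convert from UTC-2).
Omar in UTC: 08:10-09:50, 10:55-12:00, 16:55-17:00 (add 6h to convert from UTC-6).
Gita in UTC: 08:05-11:15, 11:45-12:15, 15:00-17:00 (add 6h to convert from UTC-6).
Mei in UTC: 08:20-12:00, 14:00-15:25 (add 8h to convert from UTC-8).
Carol in UTC: 08:00-13:25, 13:40-13:50, 16:45-17:00 (add 2h to convert from UTC-2).
Maria in UTC: 08:00-13:55 (add 8h to convert from UTC-8).
Wei ∩ Omar: 08:10-09:50, 10:55-12:00.
Wei ∩ Omar ∩ Gita: 08:10-09:50, 10:55-11:15, 11:45-12:00.
Wei ∩ Omar ∩ Gita ∩ Mei: 08:20-09:50, 10:55-11:15, 11:45-12:00.
Wei ∩ Omar ∩ Gita ∩ Mei ∩ Carol: 08:20-09:50, 10:55-11:15, 11:45-12:00.
Wei ∩ Omar ∩ Gita ∩ Mei ∩ Carol ∩ Maria: 08:20-09:50, 10:55-11:15, 11:45-12:00.
The first common window of at least 45 minutes is 08:20-09:50, so the earliest start is 08:20.

08:20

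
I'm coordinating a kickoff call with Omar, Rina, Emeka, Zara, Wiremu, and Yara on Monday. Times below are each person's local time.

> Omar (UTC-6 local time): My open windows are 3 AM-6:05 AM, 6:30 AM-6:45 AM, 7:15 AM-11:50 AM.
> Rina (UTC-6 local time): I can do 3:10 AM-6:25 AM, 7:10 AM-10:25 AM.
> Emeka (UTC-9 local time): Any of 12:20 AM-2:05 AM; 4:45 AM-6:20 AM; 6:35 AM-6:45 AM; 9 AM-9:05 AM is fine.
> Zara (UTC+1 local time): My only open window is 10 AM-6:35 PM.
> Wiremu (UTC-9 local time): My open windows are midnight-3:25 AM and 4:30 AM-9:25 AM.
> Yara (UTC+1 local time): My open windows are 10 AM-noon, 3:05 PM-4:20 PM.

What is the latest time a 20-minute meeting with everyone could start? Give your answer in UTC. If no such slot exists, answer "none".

15:00

Omar in UTC: 09:00-12:05, 12:30-12:45, 13:15-17:50 (add 6h to convert from UTC-6).
Rina in UTC: 09:10-12:25, 13:10-16:25 (add 6h to convert from UTC-6).
Emeka in UTC: 09:20-11:05, 13:45-15:20, 15:35-15:45, 18:00-18:05 (add 9h to convert from UTC-9).
Zara in UTC: 09:00-17:35 (subtract 1h to convert from UTC+1).
Wiremu in UTC: 09:00-12:25, 13:30-18:25 (add 9h to convert from UTC-9).
Yara in UTC: 09:00-11:00, 14:05-15:20 (subtract 1h to convert from UTC+1).
Omar ∩ Rina: 09:10-12:05, 13:15-16:25.
Omar ∩ Rina ∩ Emeka: 09:20-11:05, 13:45-15:20, 15:35-15:45.
Omar ∩ Rina ∩ Emeka ∩ Zara: 09:20-11:05, 13:45-15:20, 15:35-15:45.
Omar ∩ Rina ∩ Emeka ∩ Zara ∩ Wiremu: 09:20-11:05, 13:45-15:20, 15:35-15:45.
Omar ∩ Rina ∩ Emeka ∩ Zara ∩ Wiremu ∩ Yara: 09:20-11:00, 14:05-15:20.
Those are the intersection windows.
The last common window of at least 20 minutes is 14:05-15:20; a 20-minute meeting can start as late as 15:00 and still end by 15:20.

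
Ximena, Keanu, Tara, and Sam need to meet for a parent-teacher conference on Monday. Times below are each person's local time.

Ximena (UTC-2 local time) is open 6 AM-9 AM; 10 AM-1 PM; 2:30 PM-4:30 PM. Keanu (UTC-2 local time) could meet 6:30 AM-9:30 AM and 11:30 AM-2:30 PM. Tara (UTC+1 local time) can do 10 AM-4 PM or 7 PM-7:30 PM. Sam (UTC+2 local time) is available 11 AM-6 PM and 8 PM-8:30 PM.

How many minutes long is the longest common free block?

120

Ximena in UTC: 08:00-11:00, 12:00-15:00, 16:30-18:30 (add 2h to convert from UTC-2).
Keanu in UTC: 08:30-11:30, 13:30-16:30 (add 2h to convert from UTC-2).
Tara in UTC: 09:00-15:00, 18:00-18:30 (subtract 1h to convert from UTC+1).
Sam in UTC: 09:00-16:00, 18:00-18:30 (subtract 2h to convert from UTC+2).
Ximena ∩ Keanu: 08:30-11:00, 13:30-15:00.
Ximena ∩ Keanu ∩ Tara: 09:00-11:00, 13:30-15:00.
Ximena ∩ Keanu ∩ Tara ∩ Sam: 09:00-11:00, 13:30-15:00.
So the common availability across everyone is 09:00-11:00, 13:30-15:00.
The longest is 09:00-11:00 at 120 minutes.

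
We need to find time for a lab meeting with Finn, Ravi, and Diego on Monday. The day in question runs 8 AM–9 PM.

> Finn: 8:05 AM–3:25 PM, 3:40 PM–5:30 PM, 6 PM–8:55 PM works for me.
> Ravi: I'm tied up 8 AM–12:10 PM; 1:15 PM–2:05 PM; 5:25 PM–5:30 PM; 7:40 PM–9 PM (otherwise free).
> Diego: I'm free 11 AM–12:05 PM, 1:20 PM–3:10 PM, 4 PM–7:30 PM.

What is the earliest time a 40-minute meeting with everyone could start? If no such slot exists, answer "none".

14:05

Finn free: 08:05-15:25, 15:40-17:30, 18:00-20:55.
Ravi free: 12:10-13:15, 14:05-17:25, 17:30-19:40 (invert busy blocks within the working day).
Diego free: 11:00-12:05, 13:20-15:10, 16:00-19:30.
Finn ∩ Ravi: 12:10-13:15, 14:05-15:25, 15:40-17:25, 18:00-19:40.
Finn ∩ Ravi ∩ Diego: 14:05-15:10, 16:00-17:25, 18:00-19:30.
The first common window of at least 40 minutes is 14:05-15:10, so the earliest start is 14:05.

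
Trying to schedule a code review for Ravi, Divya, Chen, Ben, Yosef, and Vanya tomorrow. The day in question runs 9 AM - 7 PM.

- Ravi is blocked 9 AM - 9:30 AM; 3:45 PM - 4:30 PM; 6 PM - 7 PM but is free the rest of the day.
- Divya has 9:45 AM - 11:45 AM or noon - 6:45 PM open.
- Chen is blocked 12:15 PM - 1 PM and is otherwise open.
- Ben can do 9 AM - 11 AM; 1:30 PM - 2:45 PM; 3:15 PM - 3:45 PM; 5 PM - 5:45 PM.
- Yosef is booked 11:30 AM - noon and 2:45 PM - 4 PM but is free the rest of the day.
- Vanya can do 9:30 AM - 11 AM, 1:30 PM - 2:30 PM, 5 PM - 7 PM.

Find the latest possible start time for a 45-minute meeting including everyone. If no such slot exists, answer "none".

17:00

Ravi free: 09:30-15:45, 16:30-18:00 (invert busy blocks within the working day).
Divya free: 09:45-11:45, 12:00-18:45.
Chen free: 09:00-12:15, 13:00-19:00 (invert busy blocks within the working day).
Ben free: 09:00-11:00, 13:30-14:45, 15:15-15:45, 17:00-17:45.
Yosef free: 09:00-11:30, 12:00-14:45, 16:00-19:00 (invert busy blocks within the working day).
Vanya free: 09:30-11:00, 13:30-14:30, 17:00-19:00.
Ravi ∩ Divya: 09:45-11:45, 12:00-15:45, 16:30-18:00.
Ravi ∩ Divya ∩ Chen: 09:45-11:45, 12:00-12:15, 13:00-15:45, 16:30-18:00.
Ravi ∩ Divya ∩ Chen ∩ Ben: 09:45-11:00, 13:30-14:45, 15:15-15:45, 17:00-17:45.
Ravi ∩ Divya ∩ Chen ∩ Ben ∩ Yosef: 09:45-11:00, 13:30-14:45, 17:00-17:45.
Ravi ∩ Divya ∩ Chen ∩ Ben ∩ Yosef ∩ Vanya: 09:45-11:00, 13:30-14:30, 17:00-17:45.
The last common window of at least 45 minutes is 17:00-17:45; a 45-minute meeting can start as late as 17:00 and still end by 17:45.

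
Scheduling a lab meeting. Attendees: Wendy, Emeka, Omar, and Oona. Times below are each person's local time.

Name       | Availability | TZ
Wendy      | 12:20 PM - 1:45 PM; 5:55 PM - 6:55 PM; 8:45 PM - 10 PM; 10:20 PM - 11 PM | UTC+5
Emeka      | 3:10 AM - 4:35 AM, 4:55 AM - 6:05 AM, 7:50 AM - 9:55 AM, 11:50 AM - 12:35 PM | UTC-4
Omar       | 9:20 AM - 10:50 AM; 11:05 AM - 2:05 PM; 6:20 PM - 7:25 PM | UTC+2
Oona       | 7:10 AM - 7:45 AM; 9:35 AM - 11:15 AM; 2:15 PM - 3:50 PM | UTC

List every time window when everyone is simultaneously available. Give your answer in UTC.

07:20-07:45

Wendy in UTC: 07:20-08:45, 12:55-13:55, 15:45-17:00, 17:20-18:00 (subtract 5h to convert from UTC+5).
Emeka in UTC: 07:10-08:35, 08:55-10:05, 11:50-13:55, 15:50-16:35 (add 4h to convert from UTC-4).
Omar in UTC: 07:20-08:50, 09:05-12:05, 16:20-17:25 (subtract 2h to convert from UTC+2).
Oona in UTC: 07:10-07:45, 09:35-11:15, 14:15-15:50.
Wendy ∩ Emeka: 07:20-08:35, 12:55-13:55, 15:50-16:35.
Wendy ∩ Emeka ∩ Omar: 07:20-08:35, 16:20-16:35.
Wendy ∩ Emeka ∩ Omar ∩ Oona: 07:20-07:45.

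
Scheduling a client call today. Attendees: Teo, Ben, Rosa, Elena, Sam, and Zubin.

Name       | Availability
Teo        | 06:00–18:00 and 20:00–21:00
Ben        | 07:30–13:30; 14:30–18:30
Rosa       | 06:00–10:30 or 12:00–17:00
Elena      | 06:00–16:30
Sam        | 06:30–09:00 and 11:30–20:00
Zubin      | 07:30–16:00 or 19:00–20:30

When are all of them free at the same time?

Teo ∩ Ben: 07:30-13:30, 14:30-18:00.
Teo ∩ Ben ∩ Rosa: 07:30-10:30, 12:00-13:30, 14:30-17:00.
Teo ∩ Ben ∩ Rosa ∩ Elena: 07:30-10:30, 12:00-13:30, 14:30-16:30.
Teo ∩ Ben ∩ Rosa ∩ Elena ∩ Sam: 07:30-09:00, 12:00-13:30, 14:30-16:30.
Teo ∩ Ben ∩ Rosa ∩ Elena ∩ Sam ∩ Zubin: 07:30-09:00, 12:00-13:30, 14:30-16:00.

07:30-09:00, 12:00-13:30, 14:30-16:00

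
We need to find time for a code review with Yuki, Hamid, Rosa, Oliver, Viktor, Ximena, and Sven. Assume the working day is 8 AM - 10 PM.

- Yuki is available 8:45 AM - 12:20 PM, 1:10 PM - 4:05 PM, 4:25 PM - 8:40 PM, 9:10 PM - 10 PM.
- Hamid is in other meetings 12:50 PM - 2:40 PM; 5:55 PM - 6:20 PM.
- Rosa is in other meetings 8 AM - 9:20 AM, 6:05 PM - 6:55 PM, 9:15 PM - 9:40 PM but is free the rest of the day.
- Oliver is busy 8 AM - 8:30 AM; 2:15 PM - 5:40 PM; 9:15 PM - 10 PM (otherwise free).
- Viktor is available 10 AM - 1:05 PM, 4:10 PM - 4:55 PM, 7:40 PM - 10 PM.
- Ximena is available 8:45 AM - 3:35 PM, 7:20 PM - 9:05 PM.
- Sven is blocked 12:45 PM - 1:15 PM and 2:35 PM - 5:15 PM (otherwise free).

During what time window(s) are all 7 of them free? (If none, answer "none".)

10:00-12:20, 19:40-20:40

Yuki free: 08:45-12:20, 13:10-16:05, 16:25-20:40, 21:10-22:00.
Hamid free: 08:00-12:50, 14:40-17:55, 18:20-22:00 (invert busy blocks within the working day).
Rosa free: 09:20-18:05, 18:55-21:15, 21:40-22:00 (invert busy blocks within the working day).
Oliver free: 08:30-14:15, 17:40-21:15 (invert busy blocks within the working day).
Viktor free: 10:00-13:05, 16:10-16:55, 19:40-22:00.
Ximena free: 08:45-15:35, 19:20-21:05.
Sven free: 08:00-12:45, 13:15-14:35, 17:15-22:00 (invert busy blocks within the working day).
Yuki ∩ Hamid: 08:45-12:20, 14:40-16:05, 16:25-17:55, 18:20-20:40, 21:10-22:00.
Yuki ∩ Hamid ∩ Rosa: 09:20-12:20, 14:40-16:05, 16:25-17:55, 18:55-20:40, 21:10-21:15, 21:40-22:00.
Yuki ∩ Hamid ∩ Rosa ∩ Oliver: 09:20-12:20, 17:40-17:55, 18:55-20:40, 21:10-21:15.
Yuki ∩ Hamid ∩ Rosa ∩ Oliver ∩ Viktor: 10:00-12:20, 19:40-20:40, 21:10-21:15.
Yuki ∩ Hamid ∩ Rosa ∩ Oliver ∩ Viktor ∩ Ximena: 10:00-12:20, 19:40-20:40.
Yuki ∩ Hamid ∩ Rosa ∩ Oliver ∩ Viktor ∩ Ximena ∩ Sven: 10:00-12:20, 19:40-20:40.
Those are the intersection windows.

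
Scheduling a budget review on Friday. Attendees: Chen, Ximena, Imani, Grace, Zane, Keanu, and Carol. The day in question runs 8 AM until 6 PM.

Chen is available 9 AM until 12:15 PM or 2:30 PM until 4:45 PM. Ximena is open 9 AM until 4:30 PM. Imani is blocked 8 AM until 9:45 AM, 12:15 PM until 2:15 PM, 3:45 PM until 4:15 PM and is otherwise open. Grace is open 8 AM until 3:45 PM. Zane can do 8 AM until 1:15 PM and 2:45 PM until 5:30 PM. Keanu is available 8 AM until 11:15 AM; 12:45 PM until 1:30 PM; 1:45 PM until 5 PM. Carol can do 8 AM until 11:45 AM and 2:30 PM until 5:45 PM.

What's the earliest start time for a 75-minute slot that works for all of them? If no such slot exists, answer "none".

Chen free: 09:00-12:15, 14:30-16:45.
Ximena free: 09:00-16:30.
Imani free: 09:45-12:15, 14:15-15:45, 16:15-18:00 (invert busy blocks within the working day).
Grace free: 08:00-15:45.
Zane free: 08:00-13:15, 14:45-17:30.
Keanu free: 08:00-11:15, 12:45-13:30, 13:45-17:00.
Carol free: 08:00-11:45, 14:30-17:45.
Chen ∩ Ximena: 09:00-12:15, 14:30-16:30.
Chen ∩ Ximena ∩ Imani: 09:45-12:15, 14:30-15:45, 16:15-16:30.
Chen ∩ Ximena ∩ Imani ∩ Grace: 09:45-12:15, 14:30-15:45.
Chen ∩ Ximena ∩ Imani ∩ Grace ∩ Zane: 09:45-12:15, 14:45-15:45.
Chen ∩ Ximena ∩ Imani ∩ Grace ∩ Zane ∩ Keanu: 09:45-11:15, 14:45-15:45.
Chen ∩ Ximena ∩ Imani ∩ Grace ∩ Zane ∩ Keanu ∩ Carol: 09:45-11:15, 14:45-15:45.
The first common window of at least 75 minutes is 09:45-11:15, so the earliest start is 09:45.

09:45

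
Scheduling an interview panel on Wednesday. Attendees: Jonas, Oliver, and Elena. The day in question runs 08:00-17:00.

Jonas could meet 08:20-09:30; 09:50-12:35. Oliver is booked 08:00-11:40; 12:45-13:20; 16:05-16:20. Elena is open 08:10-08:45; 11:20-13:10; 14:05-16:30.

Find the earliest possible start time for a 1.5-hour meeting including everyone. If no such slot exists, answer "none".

none

Jonas free: 08:20-09:30, 09:50-12:35.
Oliver free: 11:40-12:45, 13:20-16:05, 16:20-17:00 (invert busy blocks within the working day).
Elena free: 08:10-08:45, 11:20-13:10, 14:05-16:30.
Jonas ∩ Oliver: 11:40-12:35.
Jonas ∩ Oliver ∩ Elena: 11:40-12:35.
So the common availability across everyone is 11:40-12:35.
No common window is at least 90 minutes long.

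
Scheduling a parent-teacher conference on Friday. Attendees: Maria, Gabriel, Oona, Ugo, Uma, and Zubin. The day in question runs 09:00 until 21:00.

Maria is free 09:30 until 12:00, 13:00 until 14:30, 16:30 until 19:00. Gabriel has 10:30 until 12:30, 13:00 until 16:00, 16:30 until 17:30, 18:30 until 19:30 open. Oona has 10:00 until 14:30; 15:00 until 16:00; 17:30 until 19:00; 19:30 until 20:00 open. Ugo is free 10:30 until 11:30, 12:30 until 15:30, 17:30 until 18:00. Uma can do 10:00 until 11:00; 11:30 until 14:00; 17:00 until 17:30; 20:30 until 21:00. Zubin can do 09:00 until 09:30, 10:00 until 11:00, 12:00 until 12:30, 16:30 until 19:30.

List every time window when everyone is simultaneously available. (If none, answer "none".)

Maria ∩ Gabriel: 10:30-12:00, 13:00-14:30, 16:30-17:30, 18:30-19:00.
Maria ∩ Gabriel ∩ Oona: 10:30-12:00, 13:00-14:30, 18:30-19:00.
Maria ∩ Gabriel ∩ Oona ∩ Ugo: 10:30-11:30, 13:00-14:30.
Maria ∩ Gabriel ∩ Oona ∩ Ugo ∩ Uma: 10:30-11:00, 13:00-14:00.
Maria ∩ Gabriel ∩ Oona ∩ Ugo ∩ Uma ∩ Zubin: 10:30-11:00.
So the common availability across everyone is 10:30-11:00.

10:30-11:00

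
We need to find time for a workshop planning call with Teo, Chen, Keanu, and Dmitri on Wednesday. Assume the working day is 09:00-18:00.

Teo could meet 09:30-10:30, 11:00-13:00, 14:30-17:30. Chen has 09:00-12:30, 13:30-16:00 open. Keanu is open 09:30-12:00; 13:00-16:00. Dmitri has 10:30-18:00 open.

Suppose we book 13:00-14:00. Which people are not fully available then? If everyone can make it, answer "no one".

Teo: not fully free for 13:00-14:00. Chen: not fully free for 13:00-14:00. Keanu: free for 13:00-14:00. Dmitri: free for 13:00-14:00.

Chen, Teo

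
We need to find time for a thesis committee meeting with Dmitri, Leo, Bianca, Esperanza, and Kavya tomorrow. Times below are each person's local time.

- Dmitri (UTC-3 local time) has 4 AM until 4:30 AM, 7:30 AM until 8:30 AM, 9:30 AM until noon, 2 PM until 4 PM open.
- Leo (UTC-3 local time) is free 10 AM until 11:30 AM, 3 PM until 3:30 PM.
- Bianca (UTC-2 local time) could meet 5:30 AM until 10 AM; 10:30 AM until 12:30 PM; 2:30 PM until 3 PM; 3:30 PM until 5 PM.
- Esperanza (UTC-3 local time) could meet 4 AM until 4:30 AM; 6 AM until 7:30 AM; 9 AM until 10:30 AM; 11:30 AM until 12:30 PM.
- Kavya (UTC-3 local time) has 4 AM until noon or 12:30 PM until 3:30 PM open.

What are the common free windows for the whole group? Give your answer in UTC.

13:00-13:30

Dmitri in UTC: 07:00-07:30, 10:30-11:30, 12:30-15:00, 17:00-19:00 (add 3h to convert from UTC-3).
Leo in UTC: 13:00-14:30, 18:00-18:30 (add 3h to convert from UTC-3).
Bianca in UTC: 07:30-12:00, 12:30-14:30, 16:30-17:00, 17:30-19:00 (add 2h to convert from UTC-2).
Esperanza in UTC: 07:00-07:30, 09:00-10:30, 12:00-13:30, 14:30-15:30 (add 3h to convert from UTC-3).
Kavya in UTC: 07:00-15:00, 15:30-18:30 (add 3h to convert from UTC-3).
Dmitri ∩ Leo: 13:00-14:30, 18:00-18:30.
Dmitri ∩ Leo ∩ Bianca: 13:00-14:30, 18:00-18:30.
Dmitri ∩ Leo ∩ Bianca ∩ Esperanza: 13:00-13:30.
Dmitri ∩ Leo ∩ Bianca ∩ Esperanza ∩ Kavya: 13:00-13:30.
Those are the intersection windows.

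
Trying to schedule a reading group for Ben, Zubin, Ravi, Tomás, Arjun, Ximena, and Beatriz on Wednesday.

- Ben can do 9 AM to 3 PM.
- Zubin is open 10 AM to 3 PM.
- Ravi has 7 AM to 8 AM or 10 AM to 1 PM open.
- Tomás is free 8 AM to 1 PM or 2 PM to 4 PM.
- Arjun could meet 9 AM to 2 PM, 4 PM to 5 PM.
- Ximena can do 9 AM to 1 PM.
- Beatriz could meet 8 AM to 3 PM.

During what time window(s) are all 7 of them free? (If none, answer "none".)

10:00-13:00

Ben ∩ Zubin: 10:00-15:00.
Ben ∩ Zubin ∩ Ravi: 10:00-13:00.
Ben ∩ Zubin ∩ Ravi ∩ Tomás: 10:00-13:00.
Ben ∩ Zubin ∩ Ravi ∩ Tomás ∩ Arjun: 10:00-13:00.
Ben ∩ Zubin ∩ Ravi ∩ Tomás ∩ Arjun ∩ Ximena: 10:00-13:00.
Ben ∩ Zubin ∩ Ravi ∩ Tomás ∩ Arjun ∩ Ximena ∩ Beatriz: 10:00-13:00.
Those are the intersection windows.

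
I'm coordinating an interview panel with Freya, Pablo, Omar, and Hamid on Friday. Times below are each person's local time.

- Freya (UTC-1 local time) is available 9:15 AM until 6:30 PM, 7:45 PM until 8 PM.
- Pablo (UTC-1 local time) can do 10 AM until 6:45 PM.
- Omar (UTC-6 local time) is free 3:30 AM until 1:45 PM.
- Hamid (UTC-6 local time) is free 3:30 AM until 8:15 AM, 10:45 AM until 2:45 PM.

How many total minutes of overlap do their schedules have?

360

Freya in UTC: 10:15-19:30, 20:45-21:00 (add 1h to convert from UTC-1).
Pablo in UTC: 11:00-19:45 (add 1h to convert from UTC-1).
Omar in UTC: 09:30-19:45 (add 6h to convert from UTC-6).
Hamid in UTC: 09:30-14:15, 16:45-20:45 (add 6h to convert from UTC-6).
Freya ∩ Pablo: 11:00-19:30.
Freya ∩ Pablo ∩ Omar: 11:00-19:30.
Freya ∩ Pablo ∩ Omar ∩ Hamid: 11:00-14:15, 16:45-19:30.
Those are the intersection windows.
Summing the common windows: 195 + 165 = 360 minutes.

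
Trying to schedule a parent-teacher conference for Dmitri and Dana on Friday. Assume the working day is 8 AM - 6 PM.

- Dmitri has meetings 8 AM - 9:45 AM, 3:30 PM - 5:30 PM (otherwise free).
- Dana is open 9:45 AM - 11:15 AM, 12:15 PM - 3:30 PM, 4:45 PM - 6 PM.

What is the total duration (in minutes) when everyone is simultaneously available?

Dmitri free: 09:45-15:30, 17:30-18:00 (invert busy blocks within the working day).
Dana free: 09:45-11:15, 12:15-15:30, 16:45-18:00.
Dmitri ∩ Dana: 09:45-11:15, 12:15-15:30, 17:30-18:00.
Those are the intersection windows.
Summing the common windows: 90 + 195 + 30 = 315 minutes.

315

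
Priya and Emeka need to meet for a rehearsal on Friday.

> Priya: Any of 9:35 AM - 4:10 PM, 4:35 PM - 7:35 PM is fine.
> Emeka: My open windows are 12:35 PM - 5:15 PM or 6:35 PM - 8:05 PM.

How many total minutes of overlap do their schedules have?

Priya ∩ Emeka: 12:35-16:10, 16:35-17:15, 18:35-19:35.
So the common availability across everyone is 12:35-16:10, 16:35-17:15, 18:35-19:35.
Summing the common windows: 215 + 40 + 60 = 315 minutes.

315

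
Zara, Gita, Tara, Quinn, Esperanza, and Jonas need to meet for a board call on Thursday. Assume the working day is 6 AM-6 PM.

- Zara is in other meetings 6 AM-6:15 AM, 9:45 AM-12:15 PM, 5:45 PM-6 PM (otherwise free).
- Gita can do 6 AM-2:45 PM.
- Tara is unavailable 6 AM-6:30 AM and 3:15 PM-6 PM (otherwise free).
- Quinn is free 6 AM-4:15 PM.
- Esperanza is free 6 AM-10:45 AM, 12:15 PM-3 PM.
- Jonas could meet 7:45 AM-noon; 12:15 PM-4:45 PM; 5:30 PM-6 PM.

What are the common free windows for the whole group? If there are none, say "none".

07:45-09:45, 12:15-14:45

Zara free: 06:15-09:45, 12:15-17:45 (invert busy blocks within the working day).
Gita free: 06:00-14:45.
Tara free: 06:30-15:15 (invert busy blocks within the working day).
Quinn free: 06:00-16:15.
Esperanza free: 06:00-10:45, 12:15-15:00.
Jonas free: 07:45-12:00, 12:15-16:45, 17:30-18:00.
Zara ∩ Gita: 06:15-09:45, 12:15-14:45.
Zara ∩ Gita ∩ Tara: 06:30-09:45, 12:15-14:45.
Zara ∩ Gita ∩ Tara ∩ Quinn: 06:30-09:45, 12:15-14:45.
Zara ∩ Gita ∩ Tara ∩ Quinn ∩ Esperanza: 06:30-09:45, 12:15-14:45.
Zara ∩ Gita ∩ Tara ∩ Quinn ∩ Esperanza ∩ Jonas: 07:45-09:45, 12:15-14:45.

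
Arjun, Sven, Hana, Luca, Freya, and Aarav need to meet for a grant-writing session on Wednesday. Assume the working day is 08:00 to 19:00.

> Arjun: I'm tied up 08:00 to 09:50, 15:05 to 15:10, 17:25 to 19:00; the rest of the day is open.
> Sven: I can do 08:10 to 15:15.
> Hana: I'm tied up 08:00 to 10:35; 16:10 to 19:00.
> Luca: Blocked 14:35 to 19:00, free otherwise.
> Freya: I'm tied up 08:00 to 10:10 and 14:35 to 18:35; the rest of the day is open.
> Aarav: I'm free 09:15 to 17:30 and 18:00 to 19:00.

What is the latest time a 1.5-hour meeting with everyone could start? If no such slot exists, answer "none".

Arjun free: 09:50-15:05, 15:10-17:25 (invert busy blocks within the working day).
Sven free: 08:10-15:15.
Hana free: 10:35-16:10 (invert busy blocks within the working day).
Luca free: 08:00-14:35 (invert busy blocks within the working day).
Freya free: 10:10-14:35, 18:35-19:00 (invert busy blocks within the working day).
Aarav free: 09:15-17:30, 18:00-19:00.
Arjun ∩ Sven: 09:50-15:05, 15:10-15:15.
Arjun ∩ Sven ∩ Hana: 10:35-15:05, 15:10-15:15.
Arjun ∩ Sven ∩ Hana ∩ Luca: 10:35-14:35.
Arjun ∩ Sven ∩ Hana ∩ Luca ∩ Freya: 10:35-14:35.
Arjun ∩ Sven ∩ Hana ∩ Luca ∩ Freya ∩ Aarav: 10:35-14:35.
Those are the intersection windows.
The last common window of at least 90 minutes is 10:35-14:35; a 90-minute meeting can start as late as 13:05 and still end by 14:35.

13:05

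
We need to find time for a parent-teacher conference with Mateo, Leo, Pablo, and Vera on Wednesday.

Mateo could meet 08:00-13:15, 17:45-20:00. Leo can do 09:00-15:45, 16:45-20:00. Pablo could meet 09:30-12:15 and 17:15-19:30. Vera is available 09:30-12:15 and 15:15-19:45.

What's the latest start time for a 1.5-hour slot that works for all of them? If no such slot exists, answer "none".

18:00

Mateo ∩ Leo: 09:00-13:15, 17:45-20:00.
Mateo ∩ Leo ∩ Pablo: 09:30-12:15, 17:45-19:30.
Mateo ∩ Leo ∩ Pablo ∩ Vera: 09:30-12:15, 17:45-19:30.
Those are the intersection windows.
The last common window of at least 90 minutes is 17:45-19:30; a 90-minute meeting can start as late as 18:00 and still end by 19:30.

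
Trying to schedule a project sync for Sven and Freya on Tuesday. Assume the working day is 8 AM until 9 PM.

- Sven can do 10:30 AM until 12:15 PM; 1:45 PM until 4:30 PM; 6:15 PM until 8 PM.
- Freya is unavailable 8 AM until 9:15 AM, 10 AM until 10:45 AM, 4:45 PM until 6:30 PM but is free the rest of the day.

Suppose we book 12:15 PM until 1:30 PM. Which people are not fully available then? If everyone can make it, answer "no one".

Sven free: 10:30-12:15, 13:45-16:30, 18:15-20:00.
Freya free: 09:15-10:00, 10:45-16:45, 18:30-21:00 (invert busy blocks within the working day).
Sven: not fully free for 12:15-13:30. Freya: free for 12:15-13:30.

Sven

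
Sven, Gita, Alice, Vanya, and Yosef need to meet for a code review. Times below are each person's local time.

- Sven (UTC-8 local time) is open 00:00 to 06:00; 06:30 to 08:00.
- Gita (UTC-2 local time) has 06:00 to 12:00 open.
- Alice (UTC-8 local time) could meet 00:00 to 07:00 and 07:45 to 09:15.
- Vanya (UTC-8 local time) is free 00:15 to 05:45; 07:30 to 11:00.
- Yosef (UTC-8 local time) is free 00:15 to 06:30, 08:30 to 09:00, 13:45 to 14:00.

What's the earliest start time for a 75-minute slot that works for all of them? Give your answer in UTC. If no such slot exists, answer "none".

Sven in UTC: 08:00-14:00, 14:30-16:00 (add 8h to convert from UTC-8).
Gita in UTC: 08:00-14:00 (add 2h to convert from UTC-2).
Alice in UTC: 08:00-15:00, 15:45-17:15 (add 8h to convert from UTC-8).
Vanya in UTC: 08:15-13:45, 15:30-19:00 (add 8h to convert from UTC-8).
Yosef in UTC: 08:15-14:30, 16:30-17:00, 21:45-22:00 (add 8h to convert from UTC-8).
Sven ∩ Gita: 08:00-14:00.
Sven ∩ Gita ∩ Alice: 08:00-14:00.
Sven ∩ Gita ∩ Alice ∩ Vanya: 08:15-13:45.
Sven ∩ Gita ∩ Alice ∩ Vanya ∩ Yosef: 08:15-13:45.
The first common window of at least 75 minutes is 08:15-13:45, so the earliest start is 08:15.

08:15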